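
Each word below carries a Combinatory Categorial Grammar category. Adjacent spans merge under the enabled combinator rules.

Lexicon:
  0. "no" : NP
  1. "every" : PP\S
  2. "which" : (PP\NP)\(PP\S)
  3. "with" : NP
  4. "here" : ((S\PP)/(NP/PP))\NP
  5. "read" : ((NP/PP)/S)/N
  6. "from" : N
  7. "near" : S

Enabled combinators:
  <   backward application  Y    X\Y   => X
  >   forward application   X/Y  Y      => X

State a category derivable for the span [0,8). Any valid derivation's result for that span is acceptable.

S

[0,8] S   <
  [0,3] PP   <
    [0,1] "no" : NP
    [1,3] PP\NP   <
      [1,2] "every" : PP\S
      [2,3] "which" : (PP\NP)\(PP\S)
  [3,8] S\PP   >
    [3,5] (S\PP)/(NP/PP)   <
      [3,4] "with" : NP
      [4,5] "here" : ((S\PP)/(NP/PP))\NP
    [5,8] NP/PP   >
      [5,7] (NP/PP)/S   >
        [5,6] "read" : ((NP/PP)/S)/N
        [6,7] "from" : N
      [7,8] "near" : S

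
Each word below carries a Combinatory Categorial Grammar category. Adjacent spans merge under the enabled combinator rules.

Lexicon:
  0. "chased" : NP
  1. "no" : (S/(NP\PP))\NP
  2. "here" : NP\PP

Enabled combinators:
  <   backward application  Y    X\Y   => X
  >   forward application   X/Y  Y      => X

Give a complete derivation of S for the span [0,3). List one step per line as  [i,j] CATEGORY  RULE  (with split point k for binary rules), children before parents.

[0,3] S   >
  [0,2] S/(NP\PP)   <
    [0,1] "chased" : NP
    [1,2] "no" : (S/(NP\PP))\NP
  [2,3] "here" : NP\PP

[0,1] NP  lex  "chased"
[1,2] (S/(NP\PP))\NP  lex  "no"
[0,2] S/(NP\PP)  <  k=1
[2,3] NP\PP  lex  "here"
[0,3] S  >  k=2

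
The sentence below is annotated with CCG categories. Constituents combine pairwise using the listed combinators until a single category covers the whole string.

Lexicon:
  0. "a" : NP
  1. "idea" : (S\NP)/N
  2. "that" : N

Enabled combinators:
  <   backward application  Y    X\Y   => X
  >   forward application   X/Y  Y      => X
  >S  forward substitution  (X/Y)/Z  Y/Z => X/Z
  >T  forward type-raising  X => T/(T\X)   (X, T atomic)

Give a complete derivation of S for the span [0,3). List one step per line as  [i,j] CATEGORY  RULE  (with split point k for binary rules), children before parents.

[0,1] NP  lex  "a"
[1,2] (S\NP)/N  lex  "idea"
[2,3] N  lex  "that"
[1,3] S\NP  >  k=2
[0,3] S  <  k=1

[0,3] S   <
  [0,1] "a" : NP
  [1,3] S\NP   >
    [1,2] "idea" : (S\NP)/N
    [2,3] "that" : N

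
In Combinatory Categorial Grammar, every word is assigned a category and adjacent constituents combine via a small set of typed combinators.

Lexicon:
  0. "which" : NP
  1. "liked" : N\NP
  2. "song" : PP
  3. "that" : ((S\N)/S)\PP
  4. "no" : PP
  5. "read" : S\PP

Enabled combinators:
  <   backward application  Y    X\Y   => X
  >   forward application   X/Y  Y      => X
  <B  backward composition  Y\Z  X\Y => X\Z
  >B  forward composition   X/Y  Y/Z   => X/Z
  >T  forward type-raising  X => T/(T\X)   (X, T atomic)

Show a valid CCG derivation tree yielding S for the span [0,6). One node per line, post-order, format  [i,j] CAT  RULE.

[0,1] NP  lex  "which"
[1,2] N\NP  lex  "liked"
[2,3] PP  lex  "song"
[3,4] ((S\N)/S)\PP  lex  "that"
[2,4] (S\N)/S  <  k=3
[4,5] PP  lex  "no"
[5,6] S\PP  lex  "read"
[4,6] S  <  k=5
[2,6] S\N  >  k=4
[1,6] S\NP  <B  k=2
[0,6] S  <  k=1

[0,6] S   <
  [0,1] "which" : NP
  [1,6] S\NP   <B
    [1,2] "liked" : N\NP
    [2,6] S\N   >
      [2,4] (S\N)/S   <
        [2,3] "song" : PP
        [3,4] "that" : ((S\N)/S)\PP
      [4,6] S   <
        [4,5] "no" : PP
        [5,6] "read" : S\PP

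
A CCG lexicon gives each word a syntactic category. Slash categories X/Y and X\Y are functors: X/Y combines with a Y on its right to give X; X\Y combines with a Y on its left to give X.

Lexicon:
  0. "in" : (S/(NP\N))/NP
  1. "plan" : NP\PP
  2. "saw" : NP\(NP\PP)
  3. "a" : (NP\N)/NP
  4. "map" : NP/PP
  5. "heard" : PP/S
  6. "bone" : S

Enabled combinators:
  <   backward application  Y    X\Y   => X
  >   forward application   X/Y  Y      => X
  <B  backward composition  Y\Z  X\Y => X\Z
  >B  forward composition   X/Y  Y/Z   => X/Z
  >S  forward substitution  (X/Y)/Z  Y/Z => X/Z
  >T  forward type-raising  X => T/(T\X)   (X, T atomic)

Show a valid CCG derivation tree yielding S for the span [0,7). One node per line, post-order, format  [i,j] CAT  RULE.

[0,1] (S/(NP\N))/NP  lex  "in"
[1,2] NP\PP  lex  "plan"
[2,3] NP\(NP\PP)  lex  "saw"
[1,3] NP  <  k=2
[0,3] S/(NP\N)  >  k=1
[3,4] (NP\N)/NP  lex  "a"
[4,5] NP/PP  lex  "map"
[5,6] PP/S  lex  "heard"
[6,7] S  lex  "bone"
[5,7] PP  >  k=6
[4,7] NP  >  k=5
[3,7] NP\N  >  k=4
[0,7] S  >  k=3

[0,7] S   >
  [0,3] S/(NP\N)   >
    [0,1] "in" : (S/(NP\N))/NP
    [1,3] NP   <
      [1,2] "plan" : NP\PP
      [2,3] "saw" : NP\(NP\PP)
  [3,7] NP\N   >
    [3,4] "a" : (NP\N)/NP
    [4,7] NP   >
      [4,5] "map" : NP/PP
      [5,7] PP   >
        [5,6] "heard" : PP/S
        [6,7] "bone" : S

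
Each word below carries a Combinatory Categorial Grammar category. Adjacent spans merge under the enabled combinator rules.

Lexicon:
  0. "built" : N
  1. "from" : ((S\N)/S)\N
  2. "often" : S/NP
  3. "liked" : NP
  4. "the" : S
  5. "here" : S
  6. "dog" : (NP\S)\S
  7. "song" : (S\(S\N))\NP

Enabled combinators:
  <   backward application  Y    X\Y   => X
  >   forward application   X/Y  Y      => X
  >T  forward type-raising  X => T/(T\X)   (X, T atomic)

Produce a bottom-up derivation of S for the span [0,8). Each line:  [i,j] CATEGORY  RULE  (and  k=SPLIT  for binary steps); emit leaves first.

[0,8] S   <
  [0,4] S\N   >
    [0,2] (S\N)/S   <
      [0,1] "built" : N
      [1,2] "from" : ((S\N)/S)\N
    [2,4] S   >
      [2,3] "often" : S/NP
      [3,4] "liked" : NP
  [4,8] S\(S\N)   <
    [4,7] NP   >
      [4,5] NP/(NP\S)   >T
        [4,5] "the" : S
      [5,7] NP\S   <
        [5,6] "here" : S
        [6,7] "dog" : (NP\S)\S
    [7,8] "song" : (S\(S\N))\NP

[0,1] N  lex  "built"
[1,2] ((S\N)/S)\N  lex  "from"
[0,2] (S\N)/S  <  k=1
[2,3] S/NP  lex  "often"
[3,4] NP  lex  "liked"
[2,4] S  >  k=3
[0,4] S\N  >  k=2
[4,5] S  lex  "the"
[4,5] NP/(NP\S)  >T
[5,6] S  lex  "here"
[6,7] (NP\S)\S  lex  "dog"
[5,7] NP\S  <  k=6
[4,7] NP  >  k=5
[7,8] (S\(S\N))\NP  lex  "song"
[4,8] S\(S\N)  <  k=7
[0,8] S  <  k=4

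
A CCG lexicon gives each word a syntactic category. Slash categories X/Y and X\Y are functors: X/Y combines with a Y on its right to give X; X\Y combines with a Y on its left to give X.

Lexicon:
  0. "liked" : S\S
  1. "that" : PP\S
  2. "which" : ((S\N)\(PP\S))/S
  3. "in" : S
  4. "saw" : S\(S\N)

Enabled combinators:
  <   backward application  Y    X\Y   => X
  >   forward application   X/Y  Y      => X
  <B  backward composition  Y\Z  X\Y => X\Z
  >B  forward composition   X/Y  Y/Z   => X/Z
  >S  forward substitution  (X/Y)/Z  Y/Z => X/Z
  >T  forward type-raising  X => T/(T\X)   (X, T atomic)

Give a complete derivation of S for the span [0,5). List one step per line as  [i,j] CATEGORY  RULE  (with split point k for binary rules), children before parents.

[0,1] S\S  lex  "liked"
[1,2] PP\S  lex  "that"
[0,2] PP\S  <B  k=1
[2,3] ((S\N)\(PP\S))/S  lex  "which"
[3,4] S  lex  "in"
[2,4] (S\N)\(PP\S)  >  k=3
[0,4] S\N  <  k=2
[4,5] S\(S\N)  lex  "saw"
[0,5] S  <  k=4

[0,5] S   <
  [0,4] S\N   <
    [0,2] PP\S   <B
      [0,1] "liked" : S\S
      [1,2] "that" : PP\S
    [2,4] (S\N)\(PP\S)   >
      [2,3] "which" : ((S\N)\(PP\S))/S
      [3,4] "in" : S
  [4,5] "saw" : S\(S\N)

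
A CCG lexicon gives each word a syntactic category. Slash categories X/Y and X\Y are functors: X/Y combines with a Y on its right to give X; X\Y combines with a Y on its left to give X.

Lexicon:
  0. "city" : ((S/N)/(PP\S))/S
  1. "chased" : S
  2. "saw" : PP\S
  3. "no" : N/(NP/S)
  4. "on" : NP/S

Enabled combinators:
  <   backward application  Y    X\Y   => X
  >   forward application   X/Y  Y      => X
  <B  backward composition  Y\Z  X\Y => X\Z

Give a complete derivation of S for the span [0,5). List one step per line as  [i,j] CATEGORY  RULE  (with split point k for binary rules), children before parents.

[0,5] S   >
  [0,3] S/N   >
    [0,2] (S/N)/(PP\S)   >
      [0,1] "city" : ((S/N)/(PP\S))/S
      [1,2] "chased" : S
    [2,3] "saw" : PP\S
  [3,5] N   >
    [3,4] "no" : N/(NP/S)
    [4,5] "on" : NP/S

[0,1] ((S/N)/(PP\S))/S  lex  "city"
[1,2] S  lex  "chased"
[0,2] (S/N)/(PP\S)  >  k=1
[2,3] PP\S  lex  "saw"
[0,3] S/N  >  k=2
[3,4] N/(NP/S)  lex  "no"
[4,5] NP/S  lex  "on"
[3,5] N  >  k=4
[0,5] S  >  k=3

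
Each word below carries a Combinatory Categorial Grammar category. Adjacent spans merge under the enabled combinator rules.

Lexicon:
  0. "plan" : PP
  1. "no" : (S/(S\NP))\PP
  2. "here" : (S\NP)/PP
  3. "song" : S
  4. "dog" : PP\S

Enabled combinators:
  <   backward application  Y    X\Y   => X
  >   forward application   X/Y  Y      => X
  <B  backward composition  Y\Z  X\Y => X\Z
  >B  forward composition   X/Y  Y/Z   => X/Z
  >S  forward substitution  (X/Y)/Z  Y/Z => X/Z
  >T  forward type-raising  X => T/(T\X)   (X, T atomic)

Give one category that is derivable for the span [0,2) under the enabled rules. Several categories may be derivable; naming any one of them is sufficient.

[0,5] S   >
  [0,2] S/(S\NP)   <
    [0,1] "plan" : PP
    [1,2] "no" : (S/(S\NP))\PP
  [2,5] S\NP   >
    [2,3] "here" : (S\NP)/PP
    [3,5] PP   <
      [3,4] "song" : S
      [4,5] "dog" : PP\S

S/(S\NP)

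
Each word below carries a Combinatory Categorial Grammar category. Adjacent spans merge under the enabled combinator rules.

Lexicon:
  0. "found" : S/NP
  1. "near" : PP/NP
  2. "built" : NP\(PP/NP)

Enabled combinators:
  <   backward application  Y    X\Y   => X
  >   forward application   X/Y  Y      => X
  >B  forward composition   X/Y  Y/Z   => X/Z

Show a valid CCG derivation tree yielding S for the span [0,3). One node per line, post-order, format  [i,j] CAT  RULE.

[0,1] S/NP  lex  "found"
[1,2] PP/NP  lex  "near"
[2,3] NP\(PP/NP)  lex  "built"
[1,3] NP  <  k=2
[0,3] S  >  k=1

[0,3] S   >
  [0,1] "found" : S/NP
  [1,3] NP   <
    [1,2] "near" : PP/NP
    [2,3] "built" : NP\(PP/NP)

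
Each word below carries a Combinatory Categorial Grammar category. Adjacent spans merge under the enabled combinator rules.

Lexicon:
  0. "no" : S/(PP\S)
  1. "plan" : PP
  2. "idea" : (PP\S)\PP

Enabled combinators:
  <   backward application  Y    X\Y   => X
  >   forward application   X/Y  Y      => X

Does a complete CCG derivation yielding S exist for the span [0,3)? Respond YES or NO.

[0,3] S   >
  [0,1] "no" : S/(PP\S)
  [1,3] PP\S   <
    [1,2] "plan" : PP
    [2,3] "idea" : (PP\S)\PP

YES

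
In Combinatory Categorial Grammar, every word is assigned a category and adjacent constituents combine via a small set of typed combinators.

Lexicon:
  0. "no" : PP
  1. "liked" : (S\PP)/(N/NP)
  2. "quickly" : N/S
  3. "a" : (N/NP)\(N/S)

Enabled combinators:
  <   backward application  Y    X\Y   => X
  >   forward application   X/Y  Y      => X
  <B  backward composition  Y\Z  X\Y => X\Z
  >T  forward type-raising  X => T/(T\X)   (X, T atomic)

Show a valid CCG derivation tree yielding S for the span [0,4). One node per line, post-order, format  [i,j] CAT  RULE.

[0,4] S   >
  [0,1] S/(S\PP)   >T
    [0,1] "no" : PP
  [1,4] S\PP   >
    [1,2] "liked" : (S\PP)/(N/NP)
    [2,4] N/NP   <
      [2,3] "quickly" : N/S
      [3,4] "a" : (N/NP)\(N/S)

[0,1] PP  lex  "no"
[0,1] S/(S\PP)  >T
[1,2] (S\PP)/(N/NP)  lex  "liked"
[2,3] N/S  lex  "quickly"
[3,4] (N/NP)\(N/S)  lex  "a"
[2,4] N/NP  <  k=3
[1,4] S\PP  >  k=2
[0,4] S  >  k=1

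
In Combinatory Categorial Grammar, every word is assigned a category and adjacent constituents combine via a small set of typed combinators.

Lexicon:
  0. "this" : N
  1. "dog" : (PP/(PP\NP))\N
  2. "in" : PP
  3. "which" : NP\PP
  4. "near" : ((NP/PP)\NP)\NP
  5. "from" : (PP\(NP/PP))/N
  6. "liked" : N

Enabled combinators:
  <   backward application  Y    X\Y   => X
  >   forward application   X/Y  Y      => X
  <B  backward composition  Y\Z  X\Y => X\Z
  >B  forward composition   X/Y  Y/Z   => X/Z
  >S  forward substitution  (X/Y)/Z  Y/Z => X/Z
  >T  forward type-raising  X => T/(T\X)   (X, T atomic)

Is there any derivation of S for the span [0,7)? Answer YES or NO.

NO

N (PP/(PP\NP))\N PP NP\PP ((NP/PP)\NP)\NP (PP\(NP/PP))/N N
CKY chart[0,7] = {N/(N\PP), NP/(NP\PP), PP, PP/(PP\PP), S/(S\PP)}; S ∉ chart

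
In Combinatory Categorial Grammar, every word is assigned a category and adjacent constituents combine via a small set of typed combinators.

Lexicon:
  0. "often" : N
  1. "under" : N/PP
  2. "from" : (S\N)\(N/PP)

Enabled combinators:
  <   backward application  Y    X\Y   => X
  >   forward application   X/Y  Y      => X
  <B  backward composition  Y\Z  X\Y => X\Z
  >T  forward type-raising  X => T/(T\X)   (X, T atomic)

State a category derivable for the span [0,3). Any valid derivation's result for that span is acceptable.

S

[0,3] S   >
  [0,1] S/(S\N)   >T
    [0,1] "often" : N
  [1,3] S\N   <
    [1,2] "under" : N/PP
    [2,3] "from" : (S\N)\(N/PP)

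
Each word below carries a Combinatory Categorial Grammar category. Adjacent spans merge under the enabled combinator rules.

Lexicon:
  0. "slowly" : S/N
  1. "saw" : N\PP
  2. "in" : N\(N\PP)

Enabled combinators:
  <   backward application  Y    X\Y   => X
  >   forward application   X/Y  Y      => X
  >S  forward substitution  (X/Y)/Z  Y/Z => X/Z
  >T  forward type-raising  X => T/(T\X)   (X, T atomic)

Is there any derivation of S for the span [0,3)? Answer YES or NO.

[0,3] S   >
  [0,1] "slowly" : S/N
  [1,3] N   <
    [1,2] "saw" : N\PP
    [2,3] "in" : N\(N\PP)

YES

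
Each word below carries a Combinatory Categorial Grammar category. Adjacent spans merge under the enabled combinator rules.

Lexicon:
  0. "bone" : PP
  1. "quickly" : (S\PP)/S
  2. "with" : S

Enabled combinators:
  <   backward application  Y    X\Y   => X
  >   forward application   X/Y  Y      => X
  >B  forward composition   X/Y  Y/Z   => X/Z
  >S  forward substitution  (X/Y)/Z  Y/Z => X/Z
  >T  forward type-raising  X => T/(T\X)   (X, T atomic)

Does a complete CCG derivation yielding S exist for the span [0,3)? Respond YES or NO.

YES

[0,3] S   <
  [0,1] "bone" : PP
  [1,3] S\PP   >
    [1,2] "quickly" : (S\PP)/S
    [2,3] "with" : S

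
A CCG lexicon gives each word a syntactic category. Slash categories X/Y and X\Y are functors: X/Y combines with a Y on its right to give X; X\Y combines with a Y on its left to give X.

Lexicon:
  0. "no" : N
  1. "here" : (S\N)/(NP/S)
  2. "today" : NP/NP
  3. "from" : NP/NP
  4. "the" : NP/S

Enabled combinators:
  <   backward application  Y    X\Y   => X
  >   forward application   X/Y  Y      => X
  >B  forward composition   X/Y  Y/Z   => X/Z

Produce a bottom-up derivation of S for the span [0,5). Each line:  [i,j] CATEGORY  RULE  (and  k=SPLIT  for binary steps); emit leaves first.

[0,5] S   <
  [0,1] "no" : N
  [1,5] S\N   >
    [1,2] "here" : (S\N)/(NP/S)
    [2,5] NP/S   >B
      [2,4] NP/NP   >B
        [2,3] "today" : NP/NP
        [3,4] "from" : NP/NP
      [4,5] "the" : NP/S

[0,1] N  lex  "no"
[1,2] (S\N)/(NP/S)  lex  "here"
[2,3] NP/NP  lex  "today"
[3,4] NP/NP  lex  "from"
[2,4] NP/NP  >B  k=3
[4,5] NP/S  lex  "the"
[2,5] NP/S  >B  k=4
[1,5] S\N  >  k=2
[0,5] S  <  k=1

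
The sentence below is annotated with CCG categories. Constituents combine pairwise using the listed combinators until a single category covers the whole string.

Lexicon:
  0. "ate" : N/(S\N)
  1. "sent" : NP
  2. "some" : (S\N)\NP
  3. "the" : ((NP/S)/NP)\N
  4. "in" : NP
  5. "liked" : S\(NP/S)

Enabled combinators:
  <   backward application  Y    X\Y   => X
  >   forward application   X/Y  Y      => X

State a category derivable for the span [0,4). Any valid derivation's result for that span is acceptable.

[0,6] S   <
  [0,5] NP/S   >
    [0,4] (NP/S)/NP   <
      [0,3] N   >
        [0,1] "ate" : N/(S\N)
        [1,3] S\N   <
          [1,2] "sent" : NP
          [2,3] "some" : (S\N)\NP
      [3,4] "the" : ((NP/S)/NP)\N
    [4,5] "in" : NP
  [5,6] "liked" : S\(NP/S)

(NP/S)/NP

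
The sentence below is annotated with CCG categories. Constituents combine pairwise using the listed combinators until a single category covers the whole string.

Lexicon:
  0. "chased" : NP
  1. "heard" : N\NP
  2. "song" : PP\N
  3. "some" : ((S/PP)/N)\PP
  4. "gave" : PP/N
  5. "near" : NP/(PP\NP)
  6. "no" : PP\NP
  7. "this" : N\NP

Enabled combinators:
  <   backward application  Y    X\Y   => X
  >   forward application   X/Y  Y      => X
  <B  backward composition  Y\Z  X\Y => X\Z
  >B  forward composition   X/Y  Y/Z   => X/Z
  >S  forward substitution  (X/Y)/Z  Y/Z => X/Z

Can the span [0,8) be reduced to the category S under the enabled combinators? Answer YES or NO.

[0,8] S   >
  [0,5] S/N   >S
    [0,4] (S/PP)/N   <
      [0,3] PP   <
        [0,2] N   <
          [0,1] "chased" : NP
          [1,2] "heard" : N\NP
        [2,3] "song" : PP\N
      [3,4] "some" : ((S/PP)/N)\PP
    [4,5] "gave" : PP/N
  [5,8] N   <
    [5,7] NP   >
      [5,6] "near" : NP/(PP\NP)
      [6,7] "no" : PP\NP
    [7,8] "this" : N\NP

YES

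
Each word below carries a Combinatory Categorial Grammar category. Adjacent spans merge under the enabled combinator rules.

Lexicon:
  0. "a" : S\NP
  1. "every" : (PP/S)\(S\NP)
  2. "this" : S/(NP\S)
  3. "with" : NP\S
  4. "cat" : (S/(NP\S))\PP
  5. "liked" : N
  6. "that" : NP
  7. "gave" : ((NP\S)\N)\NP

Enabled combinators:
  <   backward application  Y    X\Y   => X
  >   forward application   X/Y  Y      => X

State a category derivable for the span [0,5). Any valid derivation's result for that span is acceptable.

S/(NP\S)

[0,8] S   >
  [0,5] S/(NP\S)   <
    [0,4] PP   >
      [0,2] PP/S   <
        [0,1] "a" : S\NP
        [1,2] "every" : (PP/S)\(S\NP)
      [2,4] S   >
        [2,3] "this" : S/(NP\S)
        [3,4] "with" : NP\S
    [4,5] "cat" : (S/(NP\S))\PP
  [5,8] NP\S   <
    [5,6] "liked" : N
    [6,8] (NP\S)\N   <
      [6,7] "that" : NP
      [7,8] "gave" : ((NP\S)\N)\NP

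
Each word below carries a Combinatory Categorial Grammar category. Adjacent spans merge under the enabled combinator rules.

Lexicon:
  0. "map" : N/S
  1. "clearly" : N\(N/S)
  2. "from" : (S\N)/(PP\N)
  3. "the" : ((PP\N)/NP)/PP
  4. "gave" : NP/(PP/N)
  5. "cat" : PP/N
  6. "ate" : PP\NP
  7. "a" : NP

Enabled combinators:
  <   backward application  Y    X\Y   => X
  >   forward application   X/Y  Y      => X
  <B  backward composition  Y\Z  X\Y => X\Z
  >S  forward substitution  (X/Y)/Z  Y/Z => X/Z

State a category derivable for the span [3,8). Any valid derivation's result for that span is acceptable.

[0,8] S   <
  [0,2] N   <
    [0,1] "map" : N/S
    [1,2] "clearly" : N\(N/S)
  [2,8] S\N   >
    [2,3] "from" : (S\N)/(PP\N)
    [3,8] PP\N   >
      [3,7] (PP\N)/NP   >
        [3,4] "the" : ((PP\N)/NP)/PP
        [4,7] PP   <
          [4,6] NP   >
            [4,5] "gave" : NP/(PP/N)
            [5,6] "cat" : PP/N
          [6,7] "ate" : PP\NP
      [7,8] "a" : NP

PP\N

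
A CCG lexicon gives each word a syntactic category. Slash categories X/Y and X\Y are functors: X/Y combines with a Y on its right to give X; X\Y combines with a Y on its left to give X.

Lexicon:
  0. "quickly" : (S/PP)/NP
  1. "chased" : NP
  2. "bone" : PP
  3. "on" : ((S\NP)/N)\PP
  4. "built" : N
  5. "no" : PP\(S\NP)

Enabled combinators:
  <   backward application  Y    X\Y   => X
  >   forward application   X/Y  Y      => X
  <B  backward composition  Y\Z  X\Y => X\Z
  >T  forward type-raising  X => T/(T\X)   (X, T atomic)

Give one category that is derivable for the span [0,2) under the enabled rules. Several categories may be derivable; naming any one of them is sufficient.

[0,6] S   >
  [0,2] S/PP   >
    [0,1] "quickly" : (S/PP)/NP
    [1,2] "chased" : NP
  [2,6] PP   <
    [2,5] S\NP   >
      [2,4] (S\NP)/N   <
        [2,3] "bone" : PP
        [3,4] "on" : ((S\NP)/N)\PP
      [4,5] "built" : N
    [5,6] "no" : PP\(S\NP)

S/PP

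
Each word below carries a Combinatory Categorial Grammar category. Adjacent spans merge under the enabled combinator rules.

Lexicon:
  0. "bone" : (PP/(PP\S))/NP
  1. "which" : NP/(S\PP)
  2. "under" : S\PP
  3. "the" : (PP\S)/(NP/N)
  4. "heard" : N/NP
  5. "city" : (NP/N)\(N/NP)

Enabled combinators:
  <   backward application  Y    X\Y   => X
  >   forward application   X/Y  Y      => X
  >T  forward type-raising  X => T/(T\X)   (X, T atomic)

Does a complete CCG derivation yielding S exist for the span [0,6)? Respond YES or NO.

(PP/(PP\S))/NP NP/(S\PP) S\PP (PP\S)/(NP/N) N/NP (NP/N)\(N/NP)
CKY chart[0,6] = {N/(N\PP), NP/(NP\PP), PP, PP/(PP\PP), S/(S\PP)}; S ∉ chart

NO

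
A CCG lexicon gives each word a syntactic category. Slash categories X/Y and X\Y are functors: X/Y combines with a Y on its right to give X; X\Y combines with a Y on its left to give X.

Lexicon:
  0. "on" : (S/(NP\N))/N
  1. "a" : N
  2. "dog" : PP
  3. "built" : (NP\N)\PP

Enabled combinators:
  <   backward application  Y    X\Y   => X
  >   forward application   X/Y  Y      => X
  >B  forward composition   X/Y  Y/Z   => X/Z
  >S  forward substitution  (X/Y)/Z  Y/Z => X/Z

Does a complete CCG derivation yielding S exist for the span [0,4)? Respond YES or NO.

[0,4] S   >
  [0,2] S/(NP\N)   >
    [0,1] "on" : (S/(NP\N))/N
    [1,2] "a" : N
  [2,4] NP\N   <
    [2,3] "dog" : PP
    [3,4] "built" : (NP\N)\PP

YES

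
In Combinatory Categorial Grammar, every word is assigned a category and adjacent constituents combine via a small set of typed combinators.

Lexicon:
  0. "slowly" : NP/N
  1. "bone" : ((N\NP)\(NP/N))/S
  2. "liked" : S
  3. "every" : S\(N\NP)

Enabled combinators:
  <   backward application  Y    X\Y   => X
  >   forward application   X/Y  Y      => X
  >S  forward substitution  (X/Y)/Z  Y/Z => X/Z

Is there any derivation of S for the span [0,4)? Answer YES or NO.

YES

[0,4] S   <
  [0,3] N\NP   <
    [0,1] "slowly" : NP/N
    [1,3] (N\NP)\(NP/N)   >
      [1,2] "bone" : ((N\NP)\(NP/N))/S
      [2,3] "liked" : S
  [3,4] "every" : S\(N\NP)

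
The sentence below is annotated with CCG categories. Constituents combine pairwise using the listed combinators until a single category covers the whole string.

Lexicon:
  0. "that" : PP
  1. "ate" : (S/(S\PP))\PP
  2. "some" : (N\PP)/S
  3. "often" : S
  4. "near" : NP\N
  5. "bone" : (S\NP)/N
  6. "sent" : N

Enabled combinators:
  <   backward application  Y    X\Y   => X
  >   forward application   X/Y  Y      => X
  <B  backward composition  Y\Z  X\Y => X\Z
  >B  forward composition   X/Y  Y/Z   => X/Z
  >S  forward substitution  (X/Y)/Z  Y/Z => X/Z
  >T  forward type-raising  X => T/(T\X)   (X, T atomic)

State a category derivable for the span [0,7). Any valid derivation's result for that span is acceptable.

S

[0,7] S   >
  [0,2] S/(S\PP)   <
    [0,1] "that" : PP
    [1,2] "ate" : (S/(S\PP))\PP
  [2,7] S\PP   <B
    [2,4] N\PP   >
      [2,3] "some" : (N\PP)/S
      [3,4] "often" : S
    [4,7] S\N   <B
      [4,5] "near" : NP\N
      [5,7] S\NP   >
        [5,6] "bone" : (S\NP)/N
        [6,7] "sent" : N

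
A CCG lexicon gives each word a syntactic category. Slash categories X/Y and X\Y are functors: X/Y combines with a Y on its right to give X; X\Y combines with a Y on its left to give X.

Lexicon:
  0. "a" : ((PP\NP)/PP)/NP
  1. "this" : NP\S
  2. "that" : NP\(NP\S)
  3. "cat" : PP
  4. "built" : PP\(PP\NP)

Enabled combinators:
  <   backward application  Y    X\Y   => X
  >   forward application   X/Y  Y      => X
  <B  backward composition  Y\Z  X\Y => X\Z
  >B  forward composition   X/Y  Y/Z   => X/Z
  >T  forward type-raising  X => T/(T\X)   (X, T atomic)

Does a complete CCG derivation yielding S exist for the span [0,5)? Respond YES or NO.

((PP\NP)/PP)/NP NP\S NP\(NP\S) PP PP\(PP\NP)
CKY chart[0,5] = {N/(N\PP), NP/(NP\PP), PP, PP/(PP\PP), S/(S\PP)}; S ∉ chart

NO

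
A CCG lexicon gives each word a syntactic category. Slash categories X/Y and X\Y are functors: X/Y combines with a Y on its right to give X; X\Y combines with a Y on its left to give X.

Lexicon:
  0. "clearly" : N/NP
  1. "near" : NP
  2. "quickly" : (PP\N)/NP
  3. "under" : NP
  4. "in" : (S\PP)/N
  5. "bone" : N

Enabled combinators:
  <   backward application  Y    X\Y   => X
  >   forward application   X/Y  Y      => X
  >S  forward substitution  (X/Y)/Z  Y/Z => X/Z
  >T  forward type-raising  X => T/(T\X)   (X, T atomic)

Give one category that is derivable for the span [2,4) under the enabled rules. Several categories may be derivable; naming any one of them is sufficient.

PP\N

[0,6] S   <
  [0,4] PP   <
    [0,2] N   >
      [0,1] "clearly" : N/NP
      [1,2] "near" : NP
    [2,4] PP\N   >
      [2,3] "quickly" : (PP\N)/NP
      [3,4] "under" : NP
  [4,6] S\PP   >
    [4,5] "in" : (S\PP)/N
    [5,6] "bone" : N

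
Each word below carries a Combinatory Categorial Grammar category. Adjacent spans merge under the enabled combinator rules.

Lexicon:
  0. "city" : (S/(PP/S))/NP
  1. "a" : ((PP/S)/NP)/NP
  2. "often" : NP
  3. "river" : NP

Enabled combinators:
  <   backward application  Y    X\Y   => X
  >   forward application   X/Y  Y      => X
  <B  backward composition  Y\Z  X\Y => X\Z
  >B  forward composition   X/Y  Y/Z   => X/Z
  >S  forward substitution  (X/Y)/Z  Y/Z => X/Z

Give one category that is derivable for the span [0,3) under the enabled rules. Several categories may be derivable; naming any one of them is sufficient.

[0,4] S   >
  [0,3] S/NP   >S
    [0,1] "city" : (S/(PP/S))/NP
    [1,3] (PP/S)/NP   >
      [1,2] "a" : ((PP/S)/NP)/NP
      [2,3] "often" : NP
  [3,4] "river" : NP

S/NP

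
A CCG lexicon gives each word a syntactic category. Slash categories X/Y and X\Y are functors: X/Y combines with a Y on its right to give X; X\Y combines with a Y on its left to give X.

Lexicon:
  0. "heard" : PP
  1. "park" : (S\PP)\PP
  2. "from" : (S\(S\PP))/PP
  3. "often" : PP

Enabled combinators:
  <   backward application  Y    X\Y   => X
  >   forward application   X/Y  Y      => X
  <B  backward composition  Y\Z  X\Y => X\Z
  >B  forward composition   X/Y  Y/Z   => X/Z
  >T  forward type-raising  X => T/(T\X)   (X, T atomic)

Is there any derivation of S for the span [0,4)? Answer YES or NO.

YES

[0,4] S   <
  [0,2] S\PP   <
    [0,1] "heard" : PP
    [1,2] "park" : (S\PP)\PP
  [2,4] S\(S\PP)   >
    [2,3] "from" : (S\(S\PP))/PP
    [3,4] "often" : PP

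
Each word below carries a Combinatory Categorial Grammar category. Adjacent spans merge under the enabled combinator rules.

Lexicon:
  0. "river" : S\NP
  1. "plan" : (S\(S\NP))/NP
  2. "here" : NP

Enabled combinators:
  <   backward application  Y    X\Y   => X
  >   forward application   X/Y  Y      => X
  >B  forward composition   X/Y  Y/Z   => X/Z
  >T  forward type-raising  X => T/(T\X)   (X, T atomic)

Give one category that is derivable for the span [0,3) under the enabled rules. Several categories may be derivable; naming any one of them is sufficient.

[0,3] S   <
  [0,1] "river" : S\NP
  [1,3] S\(S\NP)   >
    [1,2] "plan" : (S\(S\NP))/NP
    [2,3] "here" : NP

S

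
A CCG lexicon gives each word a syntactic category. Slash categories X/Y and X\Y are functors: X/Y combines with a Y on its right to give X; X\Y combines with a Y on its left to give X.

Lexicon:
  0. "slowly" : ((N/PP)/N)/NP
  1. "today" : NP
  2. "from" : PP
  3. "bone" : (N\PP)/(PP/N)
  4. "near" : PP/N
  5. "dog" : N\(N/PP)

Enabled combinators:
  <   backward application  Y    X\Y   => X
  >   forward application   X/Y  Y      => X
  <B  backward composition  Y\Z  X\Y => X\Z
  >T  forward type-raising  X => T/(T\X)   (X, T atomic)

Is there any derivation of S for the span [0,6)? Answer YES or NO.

((N/PP)/N)/NP NP PP (N\PP)/(PP/N) PP/N N\(N/PP)
CKY chart[0,6] = {N, N/(N\N), NP/(NP\N), PP/(PP\N), S/(S\N)}; S ∉ chart

NO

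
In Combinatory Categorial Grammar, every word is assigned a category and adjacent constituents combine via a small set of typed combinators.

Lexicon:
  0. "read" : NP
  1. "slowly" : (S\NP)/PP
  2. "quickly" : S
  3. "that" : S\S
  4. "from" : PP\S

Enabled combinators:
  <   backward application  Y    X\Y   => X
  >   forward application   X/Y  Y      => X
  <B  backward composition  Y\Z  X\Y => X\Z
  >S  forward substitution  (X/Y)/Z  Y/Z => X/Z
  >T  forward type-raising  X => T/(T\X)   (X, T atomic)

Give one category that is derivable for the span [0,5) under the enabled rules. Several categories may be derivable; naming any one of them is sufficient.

S

[0,5] S   <
  [0,1] "read" : NP
  [1,5] S\NP   >
    [1,2] "slowly" : (S\NP)/PP
    [2,5] PP   >
      [2,3] PP/(PP\S)   >T
        [2,3] "quickly" : S
      [3,5] PP\S   <B
        [3,4] "that" : S\S
        [4,5] "from" : PP\S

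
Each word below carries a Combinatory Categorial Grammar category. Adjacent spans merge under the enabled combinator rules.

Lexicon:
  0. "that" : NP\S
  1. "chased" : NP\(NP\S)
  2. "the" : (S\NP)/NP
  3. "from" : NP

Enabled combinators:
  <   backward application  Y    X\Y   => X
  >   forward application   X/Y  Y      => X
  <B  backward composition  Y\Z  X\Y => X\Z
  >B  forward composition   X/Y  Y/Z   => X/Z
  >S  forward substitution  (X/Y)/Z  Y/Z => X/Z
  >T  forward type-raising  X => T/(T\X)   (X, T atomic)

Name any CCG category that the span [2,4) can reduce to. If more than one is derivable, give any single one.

S\NP

[0,4] S   <
  [0,2] NP   <
    [0,1] "that" : NP\S
    [1,2] "chased" : NP\(NP\S)
  [2,4] S\NP   >
    [2,3] "the" : (S\NP)/NP
    [3,4] "from" : NP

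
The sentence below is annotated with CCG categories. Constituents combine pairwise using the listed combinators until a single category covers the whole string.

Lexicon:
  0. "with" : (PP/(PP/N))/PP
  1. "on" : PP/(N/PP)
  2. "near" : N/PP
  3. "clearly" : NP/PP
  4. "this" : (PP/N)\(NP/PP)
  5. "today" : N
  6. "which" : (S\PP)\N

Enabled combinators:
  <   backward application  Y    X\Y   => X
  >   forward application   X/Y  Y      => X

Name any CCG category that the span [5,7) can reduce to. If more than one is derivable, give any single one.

S\PP

[0,7] S   <
  [0,5] PP   >
    [0,3] PP/(PP/N)   >
      [0,1] "with" : (PP/(PP/N))/PP
      [1,3] PP   >
        [1,2] "on" : PP/(N/PP)
        [2,3] "near" : N/PP
    [3,5] PP/N   <
      [3,4] "clearly" : NP/PP
      [4,5] "this" : (PP/N)\(NP/PP)
  [5,7] S\PP   <
    [5,6] "today" : N
    [6,7] "which" : (S\PP)\N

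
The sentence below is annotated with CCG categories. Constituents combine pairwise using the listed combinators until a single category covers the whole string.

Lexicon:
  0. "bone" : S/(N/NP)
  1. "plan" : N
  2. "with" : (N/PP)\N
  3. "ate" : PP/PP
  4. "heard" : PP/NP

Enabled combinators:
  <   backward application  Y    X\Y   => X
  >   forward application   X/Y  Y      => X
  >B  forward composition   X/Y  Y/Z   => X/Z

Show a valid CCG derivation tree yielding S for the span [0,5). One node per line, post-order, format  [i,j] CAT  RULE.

[0,5] S   >
  [0,1] "bone" : S/(N/NP)
  [1,5] N/NP   >B
    [1,4] N/PP   >B
      [1,3] N/PP   <
        [1,2] "plan" : N
        [2,3] "with" : (N/PP)\N
      [3,4] "ate" : PP/PP
    [4,5] "heard" : PP/NP

[0,1] S/(N/NP)  lex  "bone"
[1,2] N  lex  "plan"
[2,3] (N/PP)\N  lex  "with"
[1,3] N/PP  <  k=2
[3,4] PP/PP  lex  "ate"
[1,4] N/PP  >B  k=3
[4,5] PP/NP  lex  "heard"
[1,5] N/NP  >B  k=4
[0,5] S  >  k=1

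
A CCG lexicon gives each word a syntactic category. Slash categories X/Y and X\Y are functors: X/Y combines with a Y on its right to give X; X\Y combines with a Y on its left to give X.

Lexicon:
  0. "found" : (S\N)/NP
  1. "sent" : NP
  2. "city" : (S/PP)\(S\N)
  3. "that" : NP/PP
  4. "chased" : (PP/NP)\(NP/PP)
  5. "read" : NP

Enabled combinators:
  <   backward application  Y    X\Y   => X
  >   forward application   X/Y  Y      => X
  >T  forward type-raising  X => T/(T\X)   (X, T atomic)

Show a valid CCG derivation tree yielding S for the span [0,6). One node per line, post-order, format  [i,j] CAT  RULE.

[0,6] S   >
  [0,3] S/PP   <
    [0,2] S\N   >
      [0,1] "found" : (S\N)/NP
      [1,2] "sent" : NP
    [2,3] "city" : (S/PP)\(S\N)
  [3,6] PP   >
    [3,5] PP/NP   <
      [3,4] "that" : NP/PP
      [4,5] "chased" : (PP/NP)\(NP/PP)
    [5,6] "read" : NP

[0,1] (S\N)/NP  lex  "found"
[1,2] NP  lex  "sent"
[0,2] S\N  >  k=1
[2,3] (S/PP)\(S\N)  lex  "city"
[0,3] S/PP  <  k=2
[3,4] NP/PP  lex  "that"
[4,5] (PP/NP)\(NP/PP)  lex  "chased"
[3,5] PP/NP  <  k=4
[5,6] NP  lex  "read"
[3,6] PP  >  k=5
[0,6] S  >  k=3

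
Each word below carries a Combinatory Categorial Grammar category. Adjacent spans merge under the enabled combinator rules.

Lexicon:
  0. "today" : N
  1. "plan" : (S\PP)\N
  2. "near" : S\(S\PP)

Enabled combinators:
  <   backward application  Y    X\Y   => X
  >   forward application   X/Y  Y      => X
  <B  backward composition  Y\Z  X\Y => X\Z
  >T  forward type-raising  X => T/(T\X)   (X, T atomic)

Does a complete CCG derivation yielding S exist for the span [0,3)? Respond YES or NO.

[0,3] S   <
  [0,2] S\PP   <
    [0,1] "today" : N
    [1,2] "plan" : (S\PP)\N
  [2,3] "near" : S\(S\PP)

YES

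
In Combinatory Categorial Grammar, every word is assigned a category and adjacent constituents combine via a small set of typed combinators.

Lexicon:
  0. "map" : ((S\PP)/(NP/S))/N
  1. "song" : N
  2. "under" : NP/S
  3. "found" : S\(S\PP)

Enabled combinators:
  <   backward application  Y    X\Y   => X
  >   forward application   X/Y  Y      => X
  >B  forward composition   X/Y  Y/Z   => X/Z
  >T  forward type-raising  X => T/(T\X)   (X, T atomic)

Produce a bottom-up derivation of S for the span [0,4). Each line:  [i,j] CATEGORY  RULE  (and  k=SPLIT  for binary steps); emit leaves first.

[0,4] S   <
  [0,3] S\PP   >
    [0,2] (S\PP)/(NP/S)   >
      [0,1] "map" : ((S\PP)/(NP/S))/N
      [1,2] "song" : N
    [2,3] "under" : NP/S
  [3,4] "found" : S\(S\PP)

[0,1] ((S\PP)/(NP/S))/N  lex  "map"
[1,2] N  lex  "song"
[0,2] (S\PP)/(NP/S)  >  k=1
[2,3] NP/S  lex  "under"
[0,3] S\PP  >  k=2
[3,4] S\(S\PP)  lex  "found"
[0,4] S  <  k=3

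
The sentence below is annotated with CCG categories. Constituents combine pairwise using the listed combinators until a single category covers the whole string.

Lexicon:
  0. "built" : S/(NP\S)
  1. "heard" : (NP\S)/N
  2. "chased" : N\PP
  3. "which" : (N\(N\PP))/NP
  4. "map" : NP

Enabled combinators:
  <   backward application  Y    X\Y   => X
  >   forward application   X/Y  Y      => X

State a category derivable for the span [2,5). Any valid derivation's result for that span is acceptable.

N

[0,5] S   >
  [0,1] "built" : S/(NP\S)
  [1,5] NP\S   >
    [1,2] "heard" : (NP\S)/N
    [2,5] N   <
      [2,3] "chased" : N\PP
      [3,5] N\(N\PP)   >
        [3,4] "which" : (N\(N\PP))/NP
        [4,5] "map" : NP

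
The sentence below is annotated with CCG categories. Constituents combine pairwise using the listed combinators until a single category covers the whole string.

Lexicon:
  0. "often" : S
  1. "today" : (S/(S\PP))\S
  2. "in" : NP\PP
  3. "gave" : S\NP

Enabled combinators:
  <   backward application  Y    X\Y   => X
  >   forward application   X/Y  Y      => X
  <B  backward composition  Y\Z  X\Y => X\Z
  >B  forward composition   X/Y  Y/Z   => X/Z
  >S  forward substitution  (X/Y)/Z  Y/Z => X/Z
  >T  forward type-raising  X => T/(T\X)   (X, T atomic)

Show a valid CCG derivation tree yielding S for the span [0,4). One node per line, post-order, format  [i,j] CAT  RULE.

[0,1] S  lex  "often"
[1,2] (S/(S\PP))\S  lex  "today"
[0,2] S/(S\PP)  <  k=1
[2,3] NP\PP  lex  "in"
[3,4] S\NP  lex  "gave"
[2,4] S\PP  <B  k=3
[0,4] S  >  k=2

[0,4] S   >
  [0,2] S/(S\PP)   <
    [0,1] "often" : S
    [1,2] "today" : (S/(S\PP))\S
  [2,4] S\PP   <B
    [2,3] "in" : NP\PP
    [3,4] "gave" : S\NP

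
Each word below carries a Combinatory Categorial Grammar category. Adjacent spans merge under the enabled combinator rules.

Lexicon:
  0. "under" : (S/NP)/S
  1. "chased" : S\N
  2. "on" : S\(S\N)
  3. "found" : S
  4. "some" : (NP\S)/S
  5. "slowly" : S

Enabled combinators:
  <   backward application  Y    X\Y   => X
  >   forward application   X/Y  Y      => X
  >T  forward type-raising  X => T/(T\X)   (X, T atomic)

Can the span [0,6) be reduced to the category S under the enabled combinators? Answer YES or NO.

YES

[0,6] S   >
  [0,3] S/NP   >
    [0,1] "under" : (S/NP)/S
    [1,3] S   <
      [1,2] "chased" : S\N
      [2,3] "on" : S\(S\N)
  [3,6] NP   >
    [3,4] NP/(NP\S)   >T
      [3,4] "found" : S
    [4,6] NP\S   >
      [4,5] "some" : (NP\S)/S
      [5,6] "slowly" : S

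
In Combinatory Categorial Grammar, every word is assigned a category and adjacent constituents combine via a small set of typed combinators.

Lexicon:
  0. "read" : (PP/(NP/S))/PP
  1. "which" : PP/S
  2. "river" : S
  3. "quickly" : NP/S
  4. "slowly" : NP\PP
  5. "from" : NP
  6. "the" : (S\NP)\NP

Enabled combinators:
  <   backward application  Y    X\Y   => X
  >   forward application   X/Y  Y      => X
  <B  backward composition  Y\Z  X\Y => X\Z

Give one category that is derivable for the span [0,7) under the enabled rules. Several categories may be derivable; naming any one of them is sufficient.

S

[0,7] S   <
  [0,4] PP   >
    [0,3] PP/(NP/S)   >
      [0,1] "read" : (PP/(NP/S))/PP
      [1,3] PP   >
        [1,2] "which" : PP/S
        [2,3] "river" : S
    [3,4] "quickly" : NP/S
  [4,7] S\PP   <B
    [4,5] "slowly" : NP\PP
    [5,7] S\NP   <
      [5,6] "from" : NP
      [6,7] "the" : (S\NP)\NP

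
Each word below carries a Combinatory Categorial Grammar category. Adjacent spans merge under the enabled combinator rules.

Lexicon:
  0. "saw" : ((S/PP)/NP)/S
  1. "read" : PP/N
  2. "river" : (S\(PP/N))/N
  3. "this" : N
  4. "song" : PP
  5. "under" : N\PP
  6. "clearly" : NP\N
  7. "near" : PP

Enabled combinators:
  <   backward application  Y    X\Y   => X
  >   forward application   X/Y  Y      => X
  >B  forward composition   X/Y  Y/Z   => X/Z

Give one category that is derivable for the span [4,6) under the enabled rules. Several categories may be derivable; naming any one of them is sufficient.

N

[0,8] S   >
  [0,7] S/PP   >
    [0,4] (S/PP)/NP   >
      [0,1] "saw" : ((S/PP)/NP)/S
      [1,4] S   <
        [1,2] "read" : PP/N
        [2,4] S\(PP/N)   >
          [2,3] "river" : (S\(PP/N))/N
          [3,4] "this" : N
    [4,7] NP   <
      [4,6] N   <
        [4,5] "song" : PP
        [5,6] "under" : N\PP
      [6,7] "clearly" : NP\N
  [7,8] "near" : PP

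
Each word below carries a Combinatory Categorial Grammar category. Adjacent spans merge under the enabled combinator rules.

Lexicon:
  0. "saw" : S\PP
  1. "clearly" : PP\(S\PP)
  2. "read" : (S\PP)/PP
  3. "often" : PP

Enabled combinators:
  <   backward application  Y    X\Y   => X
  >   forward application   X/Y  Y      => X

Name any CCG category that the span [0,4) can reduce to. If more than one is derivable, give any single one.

[0,4] S   <
  [0,2] PP   <
    [0,1] "saw" : S\PP
    [1,2] "clearly" : PP\(S\PP)
  [2,4] S\PP   >
    [2,3] "read" : (S\PP)/PP
    [3,4] "often" : PP

S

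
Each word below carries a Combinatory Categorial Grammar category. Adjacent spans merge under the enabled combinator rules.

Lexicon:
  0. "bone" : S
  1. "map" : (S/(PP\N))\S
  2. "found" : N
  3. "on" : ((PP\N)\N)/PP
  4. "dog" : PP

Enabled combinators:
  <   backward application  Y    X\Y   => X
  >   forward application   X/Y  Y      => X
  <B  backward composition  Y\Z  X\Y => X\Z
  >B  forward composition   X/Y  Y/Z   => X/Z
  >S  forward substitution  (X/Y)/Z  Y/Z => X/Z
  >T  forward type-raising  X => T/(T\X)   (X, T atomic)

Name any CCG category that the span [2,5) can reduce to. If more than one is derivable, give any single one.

PP\N

[0,5] S   >
  [0,2] S/(PP\N)   <
    [0,1] "bone" : S
    [1,2] "map" : (S/(PP\N))\S
  [2,5] PP\N   <
    [2,3] "found" : N
    [3,5] (PP\N)\N   >
      [3,4] "on" : ((PP\N)\N)/PP
      [4,5] "dog" : PP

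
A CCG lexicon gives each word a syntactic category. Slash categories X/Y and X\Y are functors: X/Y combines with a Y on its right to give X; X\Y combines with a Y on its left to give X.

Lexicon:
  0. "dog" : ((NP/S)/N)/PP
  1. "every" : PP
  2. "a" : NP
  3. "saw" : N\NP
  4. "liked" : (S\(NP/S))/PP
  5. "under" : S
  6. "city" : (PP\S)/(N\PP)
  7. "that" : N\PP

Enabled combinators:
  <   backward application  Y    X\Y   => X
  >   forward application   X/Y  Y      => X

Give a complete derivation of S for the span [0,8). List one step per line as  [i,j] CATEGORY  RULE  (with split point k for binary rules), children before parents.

[0,8] S   <
  [0,4] NP/S   >
    [0,2] (NP/S)/N   >
      [0,1] "dog" : ((NP/S)/N)/PP
      [1,2] "every" : PP
    [2,4] N   <
      [2,3] "a" : NP
      [3,4] "saw" : N\NP
  [4,8] S\(NP/S)   >
    [4,5] "liked" : (S\(NP/S))/PP
    [5,8] PP   <
      [5,6] "under" : S
      [6,8] PP\S   >
        [6,7] "city" : (PP\S)/(N\PP)
        [7,8] "that" : N\PP

[0,1] ((NP/S)/N)/PP  lex  "dog"
[1,2] PP  lex  "every"
[0,2] (NP/S)/N  >  k=1
[2,3] NP  lex  "a"
[3,4] N\NP  lex  "saw"
[2,4] N  <  k=3
[0,4] NP/S  >  k=2
[4,5] (S\(NP/S))/PP  lex  "liked"
[5,6] S  lex  "under"
[6,7] (PP\S)/(N\PP)  lex  "city"
[7,8] N\PP  lex  "that"
[6,8] PP\S  >  k=7
[5,8] PP  <  k=6
[4,8] S\(NP/S)  >  k=5
[0,8] S  <  k=4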